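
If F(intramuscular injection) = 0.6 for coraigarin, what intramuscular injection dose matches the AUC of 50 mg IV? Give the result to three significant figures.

For equal systemic exposure: F × D_ev = D_iv
D_ev = D_iv / F = 50 / 0.6 = 83.3333 mg

D_intramuscular = 83.3 mg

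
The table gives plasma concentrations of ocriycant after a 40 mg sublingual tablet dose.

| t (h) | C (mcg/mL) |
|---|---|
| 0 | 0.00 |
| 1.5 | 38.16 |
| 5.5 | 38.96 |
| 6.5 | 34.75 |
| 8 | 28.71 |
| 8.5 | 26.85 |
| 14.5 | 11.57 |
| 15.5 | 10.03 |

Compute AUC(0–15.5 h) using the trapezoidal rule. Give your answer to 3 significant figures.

AUC = 407 mcg/mL·h

Trapezoidal AUC_0→15.5:
  [0→1.5]: (0.00+38.16)/2 × 1.5 = 28.62
  [1.5→5.5]: (38.16+38.96)/2 × 4 = 154.24
  [5.5→6.5]: (38.96+34.75)/2 × 1 = 36.855
  [6.5→8]: (34.75+28.71)/2 × 1.5 = 47.595
  [8→8.5]: (28.71+26.85)/2 × 0.5 = 13.89
  [8.5→14.5]: (26.85+11.57)/2 × 6 = 115.26
  [14.5→15.5]: (11.57+10.03)/2 × 1 = 10.8
  Sum = 407.26 mcg/mL·h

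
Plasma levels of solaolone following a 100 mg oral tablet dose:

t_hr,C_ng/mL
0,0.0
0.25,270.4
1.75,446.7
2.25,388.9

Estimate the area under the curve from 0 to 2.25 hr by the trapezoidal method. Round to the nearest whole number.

AUC = 781 ng/mL·hr

Trapezoidal AUC_0→2.25:
  [0→0.25]: (0.0+270.4)/2 × 0.25 = 33.8
  [0.25→1.75]: (270.4+446.7)/2 × 1.5 = 537.825
  [1.75→2.25]: (446.7+388.9)/2 × 0.5 = 208.9
  Sum = 780.525 ng/mL·hr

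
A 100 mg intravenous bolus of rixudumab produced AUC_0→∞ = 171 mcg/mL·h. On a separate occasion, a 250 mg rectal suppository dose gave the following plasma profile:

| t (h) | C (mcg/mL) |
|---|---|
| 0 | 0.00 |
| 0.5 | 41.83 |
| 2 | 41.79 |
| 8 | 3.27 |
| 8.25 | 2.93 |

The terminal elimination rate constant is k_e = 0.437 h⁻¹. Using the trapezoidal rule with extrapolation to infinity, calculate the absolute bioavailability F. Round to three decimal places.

Trapezoidal AUC_0→8.25 (rectal suppository):
  [0→0.5]: (0.00+41.83)/2 × 0.5 = 10.4575
  [0.5→2]: (41.83+41.79)/2 × 1.5 = 62.715
  [2→8]: (41.79+3.27)/2 × 6 = 135.18
  [8→8.25]: (3.27+2.93)/2 × 0.25 = 0.775
  Sum = 209.1275 mcg/mL·h
Tail: C_last/k_e = 2.93/0.437 = 6.705
AUC_0→∞ (rectal suppository) = 209.1275 + 6.705 = 215.8325 mcg/mL·h
F = (AUC_ev/D_ev)/(AUC_iv/D_iv) = (215.8325/250)/(171/100) = 0.86333/1.71 = 0.5049

F = 0.505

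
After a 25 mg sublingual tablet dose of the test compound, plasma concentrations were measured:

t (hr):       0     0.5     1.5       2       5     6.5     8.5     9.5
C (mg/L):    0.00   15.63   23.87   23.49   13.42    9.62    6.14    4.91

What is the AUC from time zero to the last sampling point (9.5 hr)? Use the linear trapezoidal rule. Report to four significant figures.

Trapezoidal AUC_0→9.5:
  [0→0.5]: (0.00+15.63)/2 × 0.5 = 3.9075
  [0.5→1.5]: (15.63+23.87)/2 × 1 = 19.75
  [1.5→2]: (23.87+23.49)/2 × 0.5 = 11.84
  [2→5]: (23.49+13.42)/2 × 3 = 55.365
  [5→6.5]: (13.42+9.62)/2 × 1.5 = 17.28
  [6.5→8.5]: (9.62+6.14)/2 × 2 = 15.76
  [8.5→9.5]: (6.14+4.91)/2 × 1 = 5.525
  Sum = 129.4275 mg/L·hr

AUC = 129.4 mg/L·hr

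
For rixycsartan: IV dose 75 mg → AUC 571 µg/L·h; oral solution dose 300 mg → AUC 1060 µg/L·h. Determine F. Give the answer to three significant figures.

F = 0.464

F = (AUC_ev / D_ev) / (AUC_iv / D_iv)
  = (1060/300) / (571/75)
  = 3.53333 / 7.61333 = 0.4641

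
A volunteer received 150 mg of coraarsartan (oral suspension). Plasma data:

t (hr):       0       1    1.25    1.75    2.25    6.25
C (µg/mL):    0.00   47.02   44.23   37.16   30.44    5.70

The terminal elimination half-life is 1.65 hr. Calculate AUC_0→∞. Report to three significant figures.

Trapezoidal AUC_0→6.25:
  [0→1]: (0.00+47.02)/2 × 1 = 23.51
  [1→1.25]: (47.02+44.23)/2 × 0.25 = 11.40625
  [1.25→1.75]: (44.23+37.16)/2 × 0.5 = 20.3475
  [1.75→2.25]: (37.16+30.44)/2 × 0.5 = 16.9
  [2.25→6.25]: (30.44+5.70)/2 × 4 = 72.28
  Sum = 144.44375 µg/mL·hr
k_e = ln2 / t½ = 0.693147 / 1.65 = 0.4201 hr^-1
Extrapolated tail: C_last / k_e = 5.70 / 0.4201 = 13.568
AUC_0→∞ = 144.44375 + 13.568 = 158.01175 µg/mL·hr

AUC = 158 µg/mL·hr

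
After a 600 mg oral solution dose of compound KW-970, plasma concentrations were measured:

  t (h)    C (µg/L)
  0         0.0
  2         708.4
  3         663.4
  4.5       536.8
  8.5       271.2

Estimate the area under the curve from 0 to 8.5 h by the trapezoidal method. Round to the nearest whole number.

AUC = 3910 µg/L·h

Trapezoidal AUC_0→8.5:
  [0→2]: (0.0+708.4)/2 × 2 = 708.4
  [2→3]: (708.4+663.4)/2 × 1 = 685.9
  [3→4.5]: (663.4+536.8)/2 × 1.5 = 900.15
  [4.5→8.5]: (536.8+271.2)/2 × 4 = 1616.0
  Sum = 3910.45 µg/L·h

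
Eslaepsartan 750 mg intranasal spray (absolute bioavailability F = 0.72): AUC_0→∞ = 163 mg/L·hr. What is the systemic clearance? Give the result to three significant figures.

CL = F × Dose / AUC_0→∞
   = 0.72 × 750 / 163 = 3.31288 L/hr

CL = 3.31 L/hr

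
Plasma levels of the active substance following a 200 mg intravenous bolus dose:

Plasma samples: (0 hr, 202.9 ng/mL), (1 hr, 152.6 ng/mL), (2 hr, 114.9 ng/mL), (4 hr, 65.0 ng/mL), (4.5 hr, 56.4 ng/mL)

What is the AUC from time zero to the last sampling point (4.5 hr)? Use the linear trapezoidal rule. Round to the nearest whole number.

AUC = 522 ng/mL·hr

Trapezoidal AUC_0→4.5:
  [0→1]: (202.9+152.6)/2 × 1 = 177.75
  [1→2]: (152.6+114.9)/2 × 1 = 133.75
  [2→4]: (114.9+65.0)/2 × 2 = 179.9
  [4→4.5]: (65.0+56.4)/2 × 0.5 = 30.35
  Sum = 521.75 ng/mL·hr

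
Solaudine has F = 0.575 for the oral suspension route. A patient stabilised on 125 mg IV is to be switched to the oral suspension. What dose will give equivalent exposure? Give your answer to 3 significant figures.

D_oral = 217 mg

For equal systemic exposure: F × D_ev = D_iv
D_ev = D_iv / F = 125 / 0.575 = 217.391 mg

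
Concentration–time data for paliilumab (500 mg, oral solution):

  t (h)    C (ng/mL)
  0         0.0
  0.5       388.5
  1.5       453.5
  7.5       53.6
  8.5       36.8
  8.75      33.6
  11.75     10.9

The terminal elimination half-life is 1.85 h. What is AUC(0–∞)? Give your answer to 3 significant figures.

Trapezoidal AUC_0→11.75:
  [0→0.5]: (0.0+388.5)/2 × 0.5 = 97.125
  [0.5→1.5]: (388.5+453.5)/2 × 1 = 421.0
  [1.5→7.5]: (453.5+53.6)/2 × 6 = 1521.3
  [7.5→8.5]: (53.6+36.8)/2 × 1 = 45.2
  [8.5→8.75]: (36.8+33.6)/2 × 0.25 = 8.8
  [8.75→11.75]: (33.6+10.9)/2 × 3 = 66.75
  Sum = 2160.175 ng/mL·h
k_e = ln2 / t½ = 0.693147 / 1.85 = 0.3747 h^-1
Extrapolated tail: C_last / k_e = 10.9 / 0.3747 = 29.090
AUC_0→∞ = 2160.175 + 29.090 = 2189.265 ng/mL·h

AUC = 2190 ng/mL·h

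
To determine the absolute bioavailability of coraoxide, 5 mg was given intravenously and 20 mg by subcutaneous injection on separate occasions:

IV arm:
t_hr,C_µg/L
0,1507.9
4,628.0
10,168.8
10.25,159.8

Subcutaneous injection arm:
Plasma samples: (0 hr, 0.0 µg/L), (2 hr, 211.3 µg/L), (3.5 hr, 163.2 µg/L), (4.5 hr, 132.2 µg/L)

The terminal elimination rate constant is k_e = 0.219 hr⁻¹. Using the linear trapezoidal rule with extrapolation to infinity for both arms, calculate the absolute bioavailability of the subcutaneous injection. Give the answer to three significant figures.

Trapezoidal AUC_0→10.25 (IV):
  [0→4]: (1507.9+628.0)/2 × 4 = 4271.8
  [4→10]: (628.0+168.8)/2 × 6 = 2390.4
  [10→10.25]: (168.8+159.8)/2 × 0.25 = 41.075
  Sum = 6703.275 µg/L·hr
IV tail: 159.8/0.219 = 729.680; AUC_iv,0→∞ = 6703.275 + 729.680 = 7432.955 µg/L·hr
Trapezoidal AUC_0→4.5 (subcutaneous injection):
  [0→2]: (0.0+211.3)/2 × 2 = 211.3
  [2→3.5]: (211.3+163.2)/2 × 1.5 = 280.875
  [3.5→4.5]: (163.2+132.2)/2 × 1 = 147.7
  Sum = 639.875 µg/L·hr
subcutaneous injection tail: 132.2/0.219 = 603.653; AUC_ev,0→∞ = 639.875 + 603.653 = 1243.528 µg/L·hr
F = (AUC_ev/D_ev)/(AUC_iv/D_iv) = (1243.528/20)/(7432.955/5) = 62.1764/1486.591 = 0.0418

F = 0.0418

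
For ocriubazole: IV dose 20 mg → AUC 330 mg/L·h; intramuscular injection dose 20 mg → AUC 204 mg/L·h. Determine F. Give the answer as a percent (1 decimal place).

F = 61.8%

F = (AUC_ev / D_ev) / (AUC_iv / D_iv)
  = (204/20) / (330/20)
  = 10.2 / 16.5 = 0.6182
  = 61.82%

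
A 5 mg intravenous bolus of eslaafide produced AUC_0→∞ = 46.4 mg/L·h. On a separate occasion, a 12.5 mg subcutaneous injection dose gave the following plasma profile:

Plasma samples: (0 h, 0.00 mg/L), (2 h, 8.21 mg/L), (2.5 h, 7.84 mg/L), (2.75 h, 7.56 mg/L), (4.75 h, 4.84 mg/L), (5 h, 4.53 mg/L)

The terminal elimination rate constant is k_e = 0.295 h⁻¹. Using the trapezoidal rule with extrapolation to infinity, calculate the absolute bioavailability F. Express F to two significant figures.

F = 0.37

Trapezoidal AUC_0→5 (subcutaneous injection):
  [0→2]: (0.00+8.21)/2 × 2 = 8.21
  [2→2.5]: (8.21+7.84)/2 × 0.5 = 4.0125
  [2.5→2.75]: (7.84+7.56)/2 × 0.25 = 1.925
  [2.75→4.75]: (7.56+4.84)/2 × 2 = 12.4
  [4.75→5]: (4.84+4.53)/2 × 0.25 = 1.17125
  Sum = 27.71875 mg/L·h
Tail: C_last/k_e = 4.53/0.295 = 15.356
AUC_0→∞ (subcutaneous injection) = 27.71875 + 15.356 = 43.07475 mg/L·h
F = (AUC_ev/D_ev)/(AUC_iv/D_iv) = (43.07475/12.5)/(46.4/5) = 3.44598/9.28 = 0.3713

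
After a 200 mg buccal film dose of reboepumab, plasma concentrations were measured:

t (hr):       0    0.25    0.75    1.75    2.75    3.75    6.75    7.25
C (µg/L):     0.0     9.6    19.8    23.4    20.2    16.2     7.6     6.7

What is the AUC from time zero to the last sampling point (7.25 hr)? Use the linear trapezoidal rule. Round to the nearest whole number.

Trapezoidal AUC_0→7.25:
  [0→0.25]: (0.0+9.6)/2 × 0.25 = 1.2
  [0.25→0.75]: (9.6+19.8)/2 × 0.5 = 7.35
  [0.75→1.75]: (19.8+23.4)/2 × 1 = 21.6
  [1.75→2.75]: (23.4+20.2)/2 × 1 = 21.8
  [2.75→3.75]: (20.2+16.2)/2 × 1 = 18.2
  [3.75→6.75]: (16.2+7.6)/2 × 3 = 35.7
  [6.75→7.25]: (7.6+6.7)/2 × 0.5 = 3.575
  Sum = 109.425 µg/L·hr

AUC = 109 µg/L·hr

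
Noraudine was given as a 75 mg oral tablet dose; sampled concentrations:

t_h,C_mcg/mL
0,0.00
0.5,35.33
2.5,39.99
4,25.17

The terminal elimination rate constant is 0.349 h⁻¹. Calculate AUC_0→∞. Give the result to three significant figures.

AUC = 205 mcg/mL·h

Trapezoidal AUC_0→4:
  [0→0.5]: (0.00+35.33)/2 × 0.5 = 8.8325
  [0.5→2.5]: (35.33+39.99)/2 × 2 = 75.32
  [2.5→4]: (39.99+25.17)/2 × 1.5 = 48.87
  Sum = 133.0225 mcg/mL·h
Extrapolated tail: C_last / k_e = 25.17 / 0.349 = 72.120
AUC_0→∞ = 133.0225 + 72.120 = 205.1425 mcg/mL·h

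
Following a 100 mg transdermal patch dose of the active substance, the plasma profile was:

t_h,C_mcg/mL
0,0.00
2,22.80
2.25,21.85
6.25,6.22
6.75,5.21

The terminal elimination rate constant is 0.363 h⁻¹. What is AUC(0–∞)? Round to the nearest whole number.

Trapezoidal AUC_0→6.75:
  [0→2]: (0.00+22.80)/2 × 2 = 22.8
  [2→2.25]: (22.80+21.85)/2 × 0.25 = 5.58125
  [2.25→6.25]: (21.85+6.22)/2 × 4 = 56.14
  [6.25→6.75]: (6.22+5.21)/2 × 0.5 = 2.8575
  Sum = 87.37875 mcg/mL·h
Extrapolated tail: C_last / k_e = 5.21 / 0.363 = 14.353
AUC_0→∞ = 87.37875 + 14.353 = 101.73175 mcg/mL·h

AUC = 102 mcg/mL·h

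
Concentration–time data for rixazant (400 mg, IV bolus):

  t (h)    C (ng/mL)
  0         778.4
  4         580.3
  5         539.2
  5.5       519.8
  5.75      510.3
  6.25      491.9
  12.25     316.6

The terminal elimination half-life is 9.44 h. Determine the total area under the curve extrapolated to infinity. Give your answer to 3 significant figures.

AUC = 10700 ng/mL·h

Trapezoidal AUC_0→12.25:
  [0→4]: (778.4+580.3)/2 × 4 = 2717.4
  [4→5]: (580.3+539.2)/2 × 1 = 559.75
  [5→5.5]: (539.2+519.8)/2 × 0.5 = 264.75
  [5.5→5.75]: (519.8+510.3)/2 × 0.25 = 128.7625
  [5.75→6.25]: (510.3+491.9)/2 × 0.5 = 250.55
  [6.25→12.25]: (491.9+316.6)/2 × 6 = 2425.5
  Sum = 6346.7125 ng/mL·h
k_e = ln2 / t½ = 0.693147 / 9.44 = 0.0734 h^-1
Extrapolated tail: C_last / k_e = 316.6 / 0.0734 = 4313.351
AUC_0→∞ = 6346.7125 + 4313.351 = 10660.0635 ng/mL·h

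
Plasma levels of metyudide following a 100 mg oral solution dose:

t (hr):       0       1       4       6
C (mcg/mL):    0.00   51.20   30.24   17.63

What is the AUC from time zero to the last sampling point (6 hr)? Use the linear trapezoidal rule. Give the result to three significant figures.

AUC = 196 mcg/mL·hr

Trapezoidal AUC_0→6:
  [0→1]: (0.00+51.20)/2 × 1 = 25.6
  [1→4]: (51.20+30.24)/2 × 3 = 122.16
  [4→6]: (30.24+17.63)/2 × 2 = 47.87
  Sum = 195.63 mcg/mL·hr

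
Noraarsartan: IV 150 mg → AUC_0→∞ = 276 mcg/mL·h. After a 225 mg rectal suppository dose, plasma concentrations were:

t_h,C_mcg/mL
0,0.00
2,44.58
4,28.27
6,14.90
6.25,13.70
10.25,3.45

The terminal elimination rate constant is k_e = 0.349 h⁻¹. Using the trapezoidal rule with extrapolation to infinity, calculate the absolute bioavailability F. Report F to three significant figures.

F = 0.503

Trapezoidal AUC_0→10.25 (rectal suppository):
  [0→2]: (0.00+44.58)/2 × 2 = 44.58
  [2→4]: (44.58+28.27)/2 × 2 = 72.85
  [4→6]: (28.27+14.90)/2 × 2 = 43.17
  [6→6.25]: (14.90+13.70)/2 × 0.25 = 3.575
  [6.25→10.25]: (13.70+3.45)/2 × 4 = 34.3
  Sum = 198.475 mcg/mL·h
Tail: C_last/k_e = 3.45/0.349 = 9.885
AUC_0→∞ (rectal suppository) = 198.475 + 9.885 = 208.36 mcg/mL·h
F = (AUC_ev/D_ev)/(AUC_iv/D_iv) = (208.36/225)/(276/150) = 0.926044/1.84 = 0.5033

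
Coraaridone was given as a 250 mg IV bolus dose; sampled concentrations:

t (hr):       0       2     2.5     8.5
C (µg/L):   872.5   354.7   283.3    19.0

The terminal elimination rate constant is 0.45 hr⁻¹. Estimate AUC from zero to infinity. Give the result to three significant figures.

Trapezoidal AUC_0→8.5:
  [0→2]: (872.5+354.7)/2 × 2 = 1227.2
  [2→2.5]: (354.7+283.3)/2 × 0.5 = 159.5
  [2.5→8.5]: (283.3+19.0)/2 × 6 = 906.9
  Sum = 2293.6 µg/L·hr
Extrapolated tail: C_last / k_e = 19.0 / 0.45 = 42.222
AUC_0→∞ = 2293.6 + 42.222 = 2335.822 µg/L·hr

AUC = 2340 µg/L·hr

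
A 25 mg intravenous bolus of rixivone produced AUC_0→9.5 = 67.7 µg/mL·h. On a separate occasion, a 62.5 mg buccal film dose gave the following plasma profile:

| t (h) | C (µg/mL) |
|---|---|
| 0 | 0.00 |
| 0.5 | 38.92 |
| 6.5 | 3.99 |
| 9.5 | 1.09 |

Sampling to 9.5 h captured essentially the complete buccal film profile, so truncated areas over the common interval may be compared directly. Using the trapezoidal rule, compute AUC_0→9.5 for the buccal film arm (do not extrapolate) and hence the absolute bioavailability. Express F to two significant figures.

Trapezoidal AUC_0→9.5 (buccal film):
  [0→0.5]: (0.00+38.92)/2 × 0.5 = 9.73
  [0.5→6.5]: (38.92+3.99)/2 × 6 = 128.73
  [6.5→9.5]: (3.99+1.09)/2 × 3 = 7.62
  Sum = 146.08 µg/mL·h
F = (AUC_ev/D_ev)/(AUC_iv/D_iv) = (146.08/62.5)/(67.7/25) = 2.33728/2.708 = 0.8631

F = 0.86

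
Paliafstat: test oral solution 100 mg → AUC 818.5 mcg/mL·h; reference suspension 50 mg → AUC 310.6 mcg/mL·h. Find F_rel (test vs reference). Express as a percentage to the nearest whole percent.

F_rel = (AUC_test/D_test) / (AUC_ref/D_ref)
      = (818.5/100) / (310.6/50)
      = 8.185 / 6.212 = 1.3176 = 131.76%

F_rel = 132%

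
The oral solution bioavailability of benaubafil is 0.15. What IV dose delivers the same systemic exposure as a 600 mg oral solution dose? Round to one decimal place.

D_iv = 90.0 mg

Systemic exposure from an extravascular dose = F × D_ev, so the equivalent IV dose is F × D_ev.
D_iv = F × D_ev = 0.15 × 600 = 90 mg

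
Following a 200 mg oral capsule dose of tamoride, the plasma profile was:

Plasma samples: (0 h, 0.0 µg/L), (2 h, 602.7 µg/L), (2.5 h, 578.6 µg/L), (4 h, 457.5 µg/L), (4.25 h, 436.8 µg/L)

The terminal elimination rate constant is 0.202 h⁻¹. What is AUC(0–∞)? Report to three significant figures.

Trapezoidal AUC_0→4.25:
  [0→2]: (0.0+602.7)/2 × 2 = 602.7
  [2→2.5]: (602.7+578.6)/2 × 0.5 = 295.325
  [2.5→4]: (578.6+457.5)/2 × 1.5 = 777.075
  [4→4.25]: (457.5+436.8)/2 × 0.25 = 111.7875
  Sum = 1786.8875 µg/L·h
Extrapolated tail: C_last / k_e = 436.8 / 0.202 = 2162.376
AUC_0→∞ = 1786.8875 + 2162.376 = 3949.2635 µg/L·h

AUC = 3950 µg/L·h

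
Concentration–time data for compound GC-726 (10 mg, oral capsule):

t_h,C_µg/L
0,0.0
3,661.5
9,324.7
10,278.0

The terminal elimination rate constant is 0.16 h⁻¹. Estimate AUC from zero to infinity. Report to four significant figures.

AUC = 5990 µg/L·h

Trapezoidal AUC_0→10:
  [0→3]: (0.0+661.5)/2 × 3 = 992.25
  [3→9]: (661.5+324.7)/2 × 6 = 2958.6
  [9→10]: (324.7+278.0)/2 × 1 = 301.35
  Sum = 4252.2 µg/L·h
Extrapolated tail: C_last / k_e = 278.0 / 0.16 = 1737.500
AUC_0→∞ = 4252.2 + 1737.500 = 5989.7 µg/L·h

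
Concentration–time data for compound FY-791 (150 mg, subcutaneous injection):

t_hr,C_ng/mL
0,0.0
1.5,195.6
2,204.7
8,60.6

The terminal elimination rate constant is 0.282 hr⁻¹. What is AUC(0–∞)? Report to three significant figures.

Trapezoidal AUC_0→8:
  [0→1.5]: (0.0+195.6)/2 × 1.5 = 146.7
  [1.5→2]: (195.6+204.7)/2 × 0.5 = 100.075
  [2→8]: (204.7+60.6)/2 × 6 = 795.9
  Sum = 1042.675 ng/mL·hr
Extrapolated tail: C_last / k_e = 60.6 / 0.282 = 214.894
AUC_0→∞ = 1042.675 + 214.894 = 1257.569 ng/mL·hr

AUC = 1260 ng/mL·hr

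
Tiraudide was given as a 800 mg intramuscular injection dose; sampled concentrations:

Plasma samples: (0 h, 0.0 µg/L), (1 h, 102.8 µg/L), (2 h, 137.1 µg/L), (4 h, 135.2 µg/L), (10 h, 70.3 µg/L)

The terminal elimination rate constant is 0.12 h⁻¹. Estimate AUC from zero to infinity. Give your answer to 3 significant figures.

Trapezoidal AUC_0→10:
  [0→1]: (0.0+102.8)/2 × 1 = 51.4
  [1→2]: (102.8+137.1)/2 × 1 = 119.95
  [2→4]: (137.1+135.2)/2 × 2 = 272.3
  [4→10]: (135.2+70.3)/2 × 6 = 616.5
  Sum = 1060.15 µg/L·h
Extrapolated tail: C_last / k_e = 70.3 / 0.12 = 585.833
AUC_0→∞ = 1060.15 + 585.833 = 1645.983 µg/L·h

AUC = 1650 µg/L·h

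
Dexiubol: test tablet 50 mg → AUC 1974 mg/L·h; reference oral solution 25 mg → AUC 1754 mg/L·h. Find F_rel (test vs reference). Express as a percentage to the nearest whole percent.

F_rel = (AUC_test/D_test) / (AUC_ref/D_ref)
      = (1974/50) / (1754/25)
      = 39.48 / 70.16 = 0.5627 = 56.27%

F_rel = 56%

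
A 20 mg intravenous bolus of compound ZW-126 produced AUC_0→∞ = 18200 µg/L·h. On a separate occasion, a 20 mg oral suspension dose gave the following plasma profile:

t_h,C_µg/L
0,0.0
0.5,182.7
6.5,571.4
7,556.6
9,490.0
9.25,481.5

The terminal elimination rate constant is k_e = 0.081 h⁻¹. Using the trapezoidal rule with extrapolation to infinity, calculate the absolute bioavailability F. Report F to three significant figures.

Trapezoidal AUC_0→9.25 (oral suspension):
  [0→0.5]: (0.0+182.7)/2 × 0.5 = 45.675
  [0.5→6.5]: (182.7+571.4)/2 × 6 = 2262.3
  [6.5→7]: (571.4+556.6)/2 × 0.5 = 282.0
  [7→9]: (556.6+490.0)/2 × 2 = 1046.6
  [9→9.25]: (490.0+481.5)/2 × 0.25 = 121.4375
  Sum = 3758.0125 µg/L·h
Tail: C_last/k_e = 481.5/0.081 = 5944.444
AUC_0→∞ (oral suspension) = 3758.0125 + 5944.444 = 9702.4565 µg/L·h
F = (AUC_ev/D_ev)/(AUC_iv/D_iv) = (9702.4565/20)/(18200/20) = 485.123/910 = 0.5331

F = 0.533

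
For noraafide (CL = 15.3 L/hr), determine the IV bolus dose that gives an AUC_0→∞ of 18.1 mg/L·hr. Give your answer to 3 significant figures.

Dose_iv = CL × AUC_0→∞
     = 15.3 × 18.1 = 276.93 mg

Dose = 277 mg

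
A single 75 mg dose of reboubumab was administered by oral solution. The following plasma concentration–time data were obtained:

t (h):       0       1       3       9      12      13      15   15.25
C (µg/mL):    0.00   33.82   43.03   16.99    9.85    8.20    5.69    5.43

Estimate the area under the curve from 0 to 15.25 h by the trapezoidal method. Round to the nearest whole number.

Trapezoidal AUC_0→15.25:
  [0→1]: (0.00+33.82)/2 × 1 = 16.91
  [1→3]: (33.82+43.03)/2 × 2 = 76.85
  [3→9]: (43.03+16.99)/2 × 6 = 180.06
  [9→12]: (16.99+9.85)/2 × 3 = 40.26
  [12→13]: (9.85+8.20)/2 × 1 = 9.025
  [13→15]: (8.20+5.69)/2 × 2 = 13.89
  [15→15.25]: (5.69+5.43)/2 × 0.25 = 1.39
  Sum = 338.385 µg/mL·h

AUC = 338 µg/mL·h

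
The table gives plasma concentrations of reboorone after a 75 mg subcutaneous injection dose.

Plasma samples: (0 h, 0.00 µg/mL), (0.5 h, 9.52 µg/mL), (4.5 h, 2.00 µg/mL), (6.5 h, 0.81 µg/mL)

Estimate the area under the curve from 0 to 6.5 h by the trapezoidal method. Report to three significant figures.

AUC = 28.2 µg/mL·h

Trapezoidal AUC_0→6.5:
  [0→0.5]: (0.00+9.52)/2 × 0.5 = 2.38
  [0.5→4.5]: (9.52+2.00)/2 × 4 = 23.04
  [4.5→6.5]: (2.00+0.81)/2 × 2 = 2.81
  Sum = 28.23 µg/mL·h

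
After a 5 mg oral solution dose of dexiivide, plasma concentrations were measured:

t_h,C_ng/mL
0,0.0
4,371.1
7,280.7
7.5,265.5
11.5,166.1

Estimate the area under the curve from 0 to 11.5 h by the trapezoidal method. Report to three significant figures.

AUC = 2720 ng/mL·h

Trapezoidal AUC_0→11.5:
  [0→4]: (0.0+371.1)/2 × 4 = 742.2
  [4→7]: (371.1+280.7)/2 × 3 = 977.7
  [7→7.5]: (280.7+265.5)/2 × 0.5 = 136.55
  [7.5→11.5]: (265.5+166.1)/2 × 4 = 863.2
  Sum = 2719.65 ng/mL·h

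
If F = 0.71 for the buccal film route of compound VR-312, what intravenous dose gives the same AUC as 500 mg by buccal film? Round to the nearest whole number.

D_iv = 355 mg

Systemic exposure from an extravascular dose = F × D_ev, so the equivalent IV dose is F × D_ev.
D_iv = F × D_ev = 0.71 × 500 = 355 mg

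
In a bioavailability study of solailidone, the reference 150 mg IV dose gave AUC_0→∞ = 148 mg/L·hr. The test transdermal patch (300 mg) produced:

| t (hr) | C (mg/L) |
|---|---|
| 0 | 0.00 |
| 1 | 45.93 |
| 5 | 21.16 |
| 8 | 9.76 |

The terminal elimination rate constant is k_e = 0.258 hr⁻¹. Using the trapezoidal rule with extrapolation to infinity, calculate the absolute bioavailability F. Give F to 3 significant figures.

Trapezoidal AUC_0→8 (transdermal patch):
  [0→1]: (0.00+45.93)/2 × 1 = 22.965
  [1→5]: (45.93+21.16)/2 × 4 = 134.18
  [5→8]: (21.16+9.76)/2 × 3 = 46.38
  Sum = 203.525 mg/L·hr
Tail: C_last/k_e = 9.76/0.258 = 37.829
AUC_0→∞ (transdermal patch) = 203.525 + 37.829 = 241.354 mg/L·hr
F = (AUC_ev/D_ev)/(AUC_iv/D_iv) = (241.354/300)/(148/150) = 0.804513/0.986667 = 0.8154

F = 0.815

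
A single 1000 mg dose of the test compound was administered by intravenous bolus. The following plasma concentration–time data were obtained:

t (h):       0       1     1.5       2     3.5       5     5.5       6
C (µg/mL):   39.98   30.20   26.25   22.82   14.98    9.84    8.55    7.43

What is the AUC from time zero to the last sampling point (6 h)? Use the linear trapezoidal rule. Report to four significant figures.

AUC = 117.0 µg/mL·h

Trapezoidal AUC_0→6:
  [0→1]: (39.98+30.20)/2 × 1 = 35.09
  [1→1.5]: (30.20+26.25)/2 × 0.5 = 14.1125
  [1.5→2]: (26.25+22.82)/2 × 0.5 = 12.2675
  [2→3.5]: (22.82+14.98)/2 × 1.5 = 28.35
  [3.5→5]: (14.98+9.84)/2 × 1.5 = 18.615
  [5→5.5]: (9.84+8.55)/2 × 0.5 = 4.5975
  [5.5→6]: (8.55+7.43)/2 × 0.5 = 3.995
  Sum = 117.0275 µg/mL·h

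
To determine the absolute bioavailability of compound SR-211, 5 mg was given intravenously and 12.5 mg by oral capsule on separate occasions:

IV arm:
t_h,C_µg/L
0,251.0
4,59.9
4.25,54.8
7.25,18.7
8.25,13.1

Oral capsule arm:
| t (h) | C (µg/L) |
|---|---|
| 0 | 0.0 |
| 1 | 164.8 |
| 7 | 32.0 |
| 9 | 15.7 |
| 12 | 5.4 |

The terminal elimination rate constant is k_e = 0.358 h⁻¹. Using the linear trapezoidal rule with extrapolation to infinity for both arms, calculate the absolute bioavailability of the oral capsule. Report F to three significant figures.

F = 0.384

Trapezoidal AUC_0→8.25 (IV):
  [0→4]: (251.0+59.9)/2 × 4 = 621.8
  [4→4.25]: (59.9+54.8)/2 × 0.25 = 14.3375
  [4.25→7.25]: (54.8+18.7)/2 × 3 = 110.25
  [7.25→8.25]: (18.7+13.1)/2 × 1 = 15.9
  Sum = 762.2875 µg/L·h
IV tail: 13.1/0.358 = 36.592; AUC_iv,0→∞ = 762.2875 + 36.592 = 798.8795 µg/L·h
Trapezoidal AUC_0→12 (oral capsule):
  [0→1]: (0.0+164.8)/2 × 1 = 82.4
  [1→7]: (164.8+32.0)/2 × 6 = 590.4
  [7→9]: (32.0+15.7)/2 × 2 = 47.7
  [9→12]: (15.7+5.4)/2 × 3 = 31.65
  Sum = 752.15 µg/L·h
oral capsule tail: 5.4/0.358 = 15.084; AUC_ev,0→∞ = 752.15 + 15.084 = 767.234 µg/L·h
F = (AUC_ev/D_ev)/(AUC_iv/D_iv) = (767.234/12.5)/(798.8795/5) = 61.37872/159.7759 = 0.3842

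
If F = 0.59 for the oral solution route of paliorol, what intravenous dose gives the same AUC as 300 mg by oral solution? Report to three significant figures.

Systemic exposure from an extravascular dose = F × D_ev, so the equivalent IV dose is F × D_ev.
D_iv = F × D_ev = 0.59 × 300 = 177 mg

D_iv = 177 mg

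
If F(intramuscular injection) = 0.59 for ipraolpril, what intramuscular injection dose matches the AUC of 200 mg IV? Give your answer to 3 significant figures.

D_intramuscular = 339 mg

For equal systemic exposure: F × D_ev = D_iv
D_ev = D_iv / F = 200 / 0.59 = 338.983 mg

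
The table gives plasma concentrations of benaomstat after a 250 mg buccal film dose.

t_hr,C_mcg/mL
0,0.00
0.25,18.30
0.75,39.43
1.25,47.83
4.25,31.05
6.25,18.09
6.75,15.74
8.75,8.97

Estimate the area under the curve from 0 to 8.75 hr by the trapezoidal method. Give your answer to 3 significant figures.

AUC = 239 mcg/mL·hr

Trapezoidal AUC_0→8.75:
  [0→0.25]: (0.00+18.30)/2 × 0.25 = 2.2875
  [0.25→0.75]: (18.30+39.43)/2 × 0.5 = 14.4325
  [0.75→1.25]: (39.43+47.83)/2 × 0.5 = 21.815
  [1.25→4.25]: (47.83+31.05)/2 × 3 = 118.32
  [4.25→6.25]: (31.05+18.09)/2 × 2 = 49.14
  [6.25→6.75]: (18.09+15.74)/2 × 0.5 = 8.4575
  [6.75→8.75]: (15.74+8.97)/2 × 2 = 24.71
  Sum = 239.1625 mcg/mL·hr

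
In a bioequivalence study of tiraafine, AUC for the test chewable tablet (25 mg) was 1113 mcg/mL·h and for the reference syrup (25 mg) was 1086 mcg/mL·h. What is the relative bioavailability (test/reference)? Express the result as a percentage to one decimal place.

F_rel = 102.5%

F_rel = (AUC_test/D_test) / (AUC_ref/D_ref)
      = (1113/25) / (1086/25)
      = 44.52 / 43.44 = 1.0249 = 102.49%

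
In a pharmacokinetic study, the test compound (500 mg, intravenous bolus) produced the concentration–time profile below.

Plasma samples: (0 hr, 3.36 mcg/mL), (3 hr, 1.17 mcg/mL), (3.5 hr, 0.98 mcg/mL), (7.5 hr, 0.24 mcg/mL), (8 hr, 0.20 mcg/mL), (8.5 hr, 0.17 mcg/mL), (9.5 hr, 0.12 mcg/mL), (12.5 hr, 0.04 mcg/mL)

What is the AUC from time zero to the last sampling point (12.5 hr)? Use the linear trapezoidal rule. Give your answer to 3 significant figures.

AUC = 10.4 mcg/mL·hr

Trapezoidal AUC_0→12.5:
  [0→3]: (3.36+1.17)/2 × 3 = 6.795
  [3→3.5]: (1.17+0.98)/2 × 0.5 = 0.5375
  [3.5→7.5]: (0.98+0.24)/2 × 4 = 2.44
  [7.5→8]: (0.24+0.20)/2 × 0.5 = 0.11
  [8→8.5]: (0.20+0.17)/2 × 0.5 = 0.0925
  [8.5→9.5]: (0.17+0.12)/2 × 1 = 0.145
  [9.5→12.5]: (0.12+0.04)/2 × 3 = 0.24
  Sum = 10.36 mcg/mL·hr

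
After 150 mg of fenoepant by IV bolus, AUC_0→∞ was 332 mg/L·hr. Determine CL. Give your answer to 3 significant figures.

CL = Dose_iv / AUC_0→∞
   = 150 / 332 = 0.451807 L/hr

CL = 0.452 L/hr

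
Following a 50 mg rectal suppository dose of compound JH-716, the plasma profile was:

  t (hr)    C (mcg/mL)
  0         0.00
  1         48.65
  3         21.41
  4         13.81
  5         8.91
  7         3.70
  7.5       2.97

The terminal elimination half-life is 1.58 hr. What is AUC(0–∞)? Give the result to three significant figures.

AUC = 144 mcg/mL·hr

Trapezoidal AUC_0→7.5:
  [0→1]: (0.00+48.65)/2 × 1 = 24.325
  [1→3]: (48.65+21.41)/2 × 2 = 70.06
  [3→4]: (21.41+13.81)/2 × 1 = 17.61
  [4→5]: (13.81+8.91)/2 × 1 = 11.36
  [5→7]: (8.91+3.70)/2 × 2 = 12.61
  [7→7.5]: (3.70+2.97)/2 × 0.5 = 1.6675
  Sum = 137.6325 mcg/mL·hr
k_e = ln2 / t½ = 0.693147 / 1.58 = 0.4387 hr^-1
Extrapolated tail: C_last / k_e = 2.97 / 0.4387 = 6.770
AUC_0→∞ = 137.6325 + 6.770 = 144.4025 mcg/mL·hr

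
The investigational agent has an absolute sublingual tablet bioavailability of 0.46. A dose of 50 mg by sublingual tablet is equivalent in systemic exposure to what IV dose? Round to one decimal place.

Systemic exposure from an extravascular dose = F × D_ev, so the equivalent IV dose is F × D_ev.
D_iv = F × D_ev = 0.46 × 50 = 23 mg

D_iv = 23.0 mg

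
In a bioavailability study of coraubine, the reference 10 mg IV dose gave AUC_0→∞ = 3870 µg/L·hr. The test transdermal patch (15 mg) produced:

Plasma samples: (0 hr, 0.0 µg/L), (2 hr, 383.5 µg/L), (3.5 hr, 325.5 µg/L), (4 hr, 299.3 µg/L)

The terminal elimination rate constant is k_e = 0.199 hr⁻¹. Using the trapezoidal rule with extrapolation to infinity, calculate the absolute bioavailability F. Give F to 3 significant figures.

F = 0.444

Trapezoidal AUC_0→4 (transdermal patch):
  [0→2]: (0.0+383.5)/2 × 2 = 383.5
  [2→3.5]: (383.5+325.5)/2 × 1.5 = 531.75
  [3.5→4]: (325.5+299.3)/2 × 0.5 = 156.2
  Sum = 1071.45 µg/L·hr
Tail: C_last/k_e = 299.3/0.199 = 1504.020
AUC_0→∞ (transdermal patch) = 1071.45 + 1504.020 = 2575.47 µg/L·hr
F = (AUC_ev/D_ev)/(AUC_iv/D_iv) = (2575.47/15)/(3870/10) = 171.698/387 = 0.4437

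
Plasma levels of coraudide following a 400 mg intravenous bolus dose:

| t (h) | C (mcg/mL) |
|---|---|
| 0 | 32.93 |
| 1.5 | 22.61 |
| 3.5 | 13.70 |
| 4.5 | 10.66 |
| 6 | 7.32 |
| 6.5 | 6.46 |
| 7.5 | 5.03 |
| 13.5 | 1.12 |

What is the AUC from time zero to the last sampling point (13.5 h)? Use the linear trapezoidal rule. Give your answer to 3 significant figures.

AUC = 131 mcg/mL·h

Trapezoidal AUC_0→13.5:
  [0→1.5]: (32.93+22.61)/2 × 1.5 = 41.655
  [1.5→3.5]: (22.61+13.70)/2 × 2 = 36.31
  [3.5→4.5]: (13.70+10.66)/2 × 1 = 12.18
  [4.5→6]: (10.66+7.32)/2 × 1.5 = 13.485
  [6→6.5]: (7.32+6.46)/2 × 0.5 = 3.445
  [6.5→7.5]: (6.46+5.03)/2 × 1 = 5.745
  [7.5→13.5]: (5.03+1.12)/2 × 6 = 18.45
  Sum = 131.27 mcg/mL·h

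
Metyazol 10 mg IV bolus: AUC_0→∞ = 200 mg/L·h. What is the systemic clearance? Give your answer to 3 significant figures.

CL = 0.0500 L/h

CL = Dose_iv / AUC_0→∞
   = 10 / 200 = 0.05 L/h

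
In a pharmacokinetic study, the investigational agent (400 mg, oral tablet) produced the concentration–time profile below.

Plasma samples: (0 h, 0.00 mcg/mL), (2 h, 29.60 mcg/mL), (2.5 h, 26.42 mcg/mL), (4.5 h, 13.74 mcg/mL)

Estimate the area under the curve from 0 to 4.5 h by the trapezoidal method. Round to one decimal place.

AUC = 83.8 mcg/mL·h

Trapezoidal AUC_0→4.5:
  [0→2]: (0.00+29.60)/2 × 2 = 29.6
  [2→2.5]: (29.60+26.42)/2 × 0.5 = 14.005
  [2.5→4.5]: (26.42+13.74)/2 × 2 = 40.16
  Sum = 83.765 mcg/mL·h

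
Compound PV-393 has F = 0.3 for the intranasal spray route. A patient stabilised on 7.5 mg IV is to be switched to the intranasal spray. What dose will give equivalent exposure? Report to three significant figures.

D_intranasal = 25.0 mg

For equal systemic exposure: F × D_ev = D_iv
D_ev = D_iv / F = 7.5 / 0.3 = 25 mg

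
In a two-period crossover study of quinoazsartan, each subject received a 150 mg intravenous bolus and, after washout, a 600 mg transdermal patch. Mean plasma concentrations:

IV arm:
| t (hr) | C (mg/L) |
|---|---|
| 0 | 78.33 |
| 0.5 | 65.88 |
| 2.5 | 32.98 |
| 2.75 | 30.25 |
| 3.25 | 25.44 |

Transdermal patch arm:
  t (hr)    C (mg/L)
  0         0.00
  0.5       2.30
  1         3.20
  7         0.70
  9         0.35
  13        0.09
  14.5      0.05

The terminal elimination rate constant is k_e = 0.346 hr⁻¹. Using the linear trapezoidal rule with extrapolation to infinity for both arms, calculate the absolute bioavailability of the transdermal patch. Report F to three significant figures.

F = 0.0172

Trapezoidal AUC_0→3.25 (IV):
  [0→0.5]: (78.33+65.88)/2 × 0.5 = 36.0525
  [0.5→2.5]: (65.88+32.98)/2 × 2 = 98.86
  [2.5→2.75]: (32.98+30.25)/2 × 0.25 = 7.90375
  [2.75→3.25]: (30.25+25.44)/2 × 0.5 = 13.9225
  Sum = 156.73875 mg/L·hr
IV tail: 25.44/0.346 = 73.526; AUC_iv,0→∞ = 156.73875 + 73.526 = 230.26475 mg/L·hr
Trapezoidal AUC_0→14.5 (transdermal patch):
  [0→0.5]: (0.00+2.30)/2 × 0.5 = 0.575
  [0.5→1]: (2.30+3.20)/2 × 0.5 = 1.375
  [1→7]: (3.20+0.70)/2 × 6 = 11.7
  [7→9]: (0.70+0.35)/2 × 2 = 1.05
  [9→13]: (0.35+0.09)/2 × 4 = 0.88
  [13→14.5]: (0.09+0.05)/2 × 1.5 = 0.105
  Sum = 15.685 mg/L·hr
transdermal patch tail: 0.05/0.346 = 0.145; AUC_ev,0→∞ = 15.685 + 0.145 = 15.83 mg/L·hr
F = (AUC_ev/D_ev)/(AUC_iv/D_iv) = (15.83/600)/(230.26475/150) = 0.0263833/1.5351 = 0.0172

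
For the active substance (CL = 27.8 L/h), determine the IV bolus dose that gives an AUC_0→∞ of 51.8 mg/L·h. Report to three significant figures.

Dose_iv = CL × AUC_0→∞
     = 27.8 × 51.8 = 1440.04 mg

Dose = 1440 mg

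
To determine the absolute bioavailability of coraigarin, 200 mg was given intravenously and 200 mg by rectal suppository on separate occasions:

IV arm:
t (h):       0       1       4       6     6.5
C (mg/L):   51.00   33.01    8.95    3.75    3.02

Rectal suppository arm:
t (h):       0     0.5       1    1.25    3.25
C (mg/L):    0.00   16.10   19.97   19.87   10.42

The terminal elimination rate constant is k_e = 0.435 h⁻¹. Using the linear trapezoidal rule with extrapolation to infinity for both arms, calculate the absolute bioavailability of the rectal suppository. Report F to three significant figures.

F = 0.572

Trapezoidal AUC_0→6.5 (IV):
  [0→1]: (51.00+33.01)/2 × 1 = 42.005
  [1→4]: (33.01+8.95)/2 × 3 = 62.94
  [4→6]: (8.95+3.75)/2 × 2 = 12.7
  [6→6.5]: (3.75+3.02)/2 × 0.5 = 1.6925
  Sum = 119.3375 mg/L·h
IV tail: 3.02/0.435 = 6.943; AUC_iv,0→∞ = 119.3375 + 6.943 = 126.2805 mg/L·h
Trapezoidal AUC_0→3.25 (rectal suppository):
  [0→0.5]: (0.00+16.10)/2 × 0.5 = 4.025
  [0.5→1]: (16.10+19.97)/2 × 0.5 = 9.0175
  [1→1.25]: (19.97+19.87)/2 × 0.25 = 4.98
  [1.25→3.25]: (19.87+10.42)/2 × 2 = 30.29
  Sum = 48.3125 mg/L·h
rectal suppository tail: 10.42/0.435 = 23.954; AUC_ev,0→∞ = 48.3125 + 23.954 = 72.2665 mg/L·h
F = (AUC_ev/D_ev)/(AUC_iv/D_iv) = (72.2665/200)/(126.2805/200) = 0.3613325/0.6314025 = 0.5723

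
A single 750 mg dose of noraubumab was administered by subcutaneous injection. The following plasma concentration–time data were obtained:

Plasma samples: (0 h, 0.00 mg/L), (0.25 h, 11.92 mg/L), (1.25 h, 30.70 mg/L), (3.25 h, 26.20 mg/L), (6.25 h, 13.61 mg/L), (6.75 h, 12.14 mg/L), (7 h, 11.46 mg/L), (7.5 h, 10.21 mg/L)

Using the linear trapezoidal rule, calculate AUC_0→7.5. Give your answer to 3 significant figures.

AUC = 154 mg/L·h

Trapezoidal AUC_0→7.5:
  [0→0.25]: (0.00+11.92)/2 × 0.25 = 1.49
  [0.25→1.25]: (11.92+30.70)/2 × 1 = 21.31
  [1.25→3.25]: (30.70+26.20)/2 × 2 = 56.9
  [3.25→6.25]: (26.20+13.61)/2 × 3 = 59.715
  [6.25→6.75]: (13.61+12.14)/2 × 0.5 = 6.4375
  [6.75→7]: (12.14+11.46)/2 × 0.25 = 2.95
  [7→7.5]: (11.46+10.21)/2 × 0.5 = 5.4175
  Sum = 154.22 mg/L·h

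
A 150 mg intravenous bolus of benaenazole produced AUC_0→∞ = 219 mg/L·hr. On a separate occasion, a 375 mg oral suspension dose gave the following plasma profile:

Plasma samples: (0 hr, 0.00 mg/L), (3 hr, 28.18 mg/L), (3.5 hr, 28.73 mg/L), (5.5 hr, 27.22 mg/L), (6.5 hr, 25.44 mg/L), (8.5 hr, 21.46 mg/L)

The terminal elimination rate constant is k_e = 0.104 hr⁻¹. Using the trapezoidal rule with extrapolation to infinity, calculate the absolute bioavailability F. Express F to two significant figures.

Trapezoidal AUC_0→8.5 (oral suspension):
  [0→3]: (0.00+28.18)/2 × 3 = 42.27
  [3→3.5]: (28.18+28.73)/2 × 0.5 = 14.2275
  [3.5→5.5]: (28.73+27.22)/2 × 2 = 55.95
  [5.5→6.5]: (27.22+25.44)/2 × 1 = 26.33
  [6.5→8.5]: (25.44+21.46)/2 × 2 = 46.9
  Sum = 185.6775 mg/L·hr
Tail: C_last/k_e = 21.46/0.104 = 206.346
AUC_0→∞ (oral suspension) = 185.6775 + 206.346 = 392.0235 mg/L·hr
F = (AUC_ev/D_ev)/(AUC_iv/D_iv) = (392.0235/375)/(219/150) = 1.045396/1.46 = 0.7160

F = 0.72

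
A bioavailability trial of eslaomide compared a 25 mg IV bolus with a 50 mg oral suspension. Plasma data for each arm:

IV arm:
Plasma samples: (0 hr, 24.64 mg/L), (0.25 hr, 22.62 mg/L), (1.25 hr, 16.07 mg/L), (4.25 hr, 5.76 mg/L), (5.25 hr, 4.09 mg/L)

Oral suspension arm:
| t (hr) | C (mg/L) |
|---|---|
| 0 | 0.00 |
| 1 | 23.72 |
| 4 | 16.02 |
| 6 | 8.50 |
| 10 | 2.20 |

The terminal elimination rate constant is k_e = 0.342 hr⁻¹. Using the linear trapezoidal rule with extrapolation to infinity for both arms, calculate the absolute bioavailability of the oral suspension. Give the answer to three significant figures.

Trapezoidal AUC_0→5.25 (IV):
  [0→0.25]: (24.64+22.62)/2 × 0.25 = 5.9075
  [0.25→1.25]: (22.62+16.07)/2 × 1 = 19.345
  [1.25→4.25]: (16.07+5.76)/2 × 3 = 32.745
  [4.25→5.25]: (5.76+4.09)/2 × 1 = 4.925
  Sum = 62.9225 mg/L·hr
IV tail: 4.09/0.342 = 11.959; AUC_iv,0→∞ = 62.9225 + 11.959 = 74.8815 mg/L·hr
Trapezoidal AUC_0→10 (oral suspension):
  [0→1]: (0.00+23.72)/2 × 1 = 11.86
  [1→4]: (23.72+16.02)/2 × 3 = 59.61
  [4→6]: (16.02+8.50)/2 × 2 = 24.52
  [6→10]: (8.50+2.20)/2 × 4 = 21.4
  Sum = 117.39 mg/L·hr
oral suspension tail: 2.20/0.342 = 6.433; AUC_ev,0→∞ = 117.39 + 6.433 = 123.823 mg/L·hr
F = (AUC_ev/D_ev)/(AUC_iv/D_iv) = (123.823/50)/(74.8815/25) = 2.47646/2.99526 = 0.8268

F = 0.827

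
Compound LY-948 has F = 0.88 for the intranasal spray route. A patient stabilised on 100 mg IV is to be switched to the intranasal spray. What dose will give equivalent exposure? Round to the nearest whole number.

For equal systemic exposure: F × D_ev = D_iv
D_ev = D_iv / F = 100 / 0.88 = 113.636 mg

D_intranasal = 114 mg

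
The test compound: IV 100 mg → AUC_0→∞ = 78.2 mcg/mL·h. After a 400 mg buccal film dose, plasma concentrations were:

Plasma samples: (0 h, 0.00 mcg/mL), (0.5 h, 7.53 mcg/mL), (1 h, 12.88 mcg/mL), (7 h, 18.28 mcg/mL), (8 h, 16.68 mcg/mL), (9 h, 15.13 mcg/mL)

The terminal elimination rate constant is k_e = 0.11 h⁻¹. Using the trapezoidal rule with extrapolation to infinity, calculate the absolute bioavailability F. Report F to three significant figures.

Trapezoidal AUC_0→9 (buccal film):
  [0→0.5]: (0.00+7.53)/2 × 0.5 = 1.8825
  [0.5→1]: (7.53+12.88)/2 × 0.5 = 5.1025
  [1→7]: (12.88+18.28)/2 × 6 = 93.48
  [7→8]: (18.28+16.68)/2 × 1 = 17.48
  [8→9]: (16.68+15.13)/2 × 1 = 15.905
  Sum = 133.85 mcg/mL·h
Tail: C_last/k_e = 15.13/0.11 = 137.545
AUC_0→∞ (buccal film) = 133.85 + 137.545 = 271.395 mcg/mL·h
F = (AUC_ev/D_ev)/(AUC_iv/D_iv) = (271.395/400)/(78.2/100) = 0.6784875/0.782 = 0.8676

F = 0.868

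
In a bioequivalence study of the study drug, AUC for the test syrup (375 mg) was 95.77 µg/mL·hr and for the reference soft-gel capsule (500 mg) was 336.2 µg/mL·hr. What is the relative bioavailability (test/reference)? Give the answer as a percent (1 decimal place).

F_rel = 38.0%

F_rel = (AUC_test/D_test) / (AUC_ref/D_ref)
      = (95.77/375) / (336.2/500)
      = 0.255387 / 0.6724 = 0.3798 = 37.98%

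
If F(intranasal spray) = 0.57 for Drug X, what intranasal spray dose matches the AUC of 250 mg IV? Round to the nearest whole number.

For equal systemic exposure: F × D_ev = D_iv
D_ev = D_iv / F = 250 / 0.57 = 438.596 mg

D_intranasal = 439 mg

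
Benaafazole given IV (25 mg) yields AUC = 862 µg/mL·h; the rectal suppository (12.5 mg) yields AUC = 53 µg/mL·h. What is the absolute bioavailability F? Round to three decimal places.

F = (AUC_ev / D_ev) / (AUC_iv / D_iv)
  = (53/12.5) / (862/25)
  = 4.24 / 34.48 = 0.1230

F = 0.123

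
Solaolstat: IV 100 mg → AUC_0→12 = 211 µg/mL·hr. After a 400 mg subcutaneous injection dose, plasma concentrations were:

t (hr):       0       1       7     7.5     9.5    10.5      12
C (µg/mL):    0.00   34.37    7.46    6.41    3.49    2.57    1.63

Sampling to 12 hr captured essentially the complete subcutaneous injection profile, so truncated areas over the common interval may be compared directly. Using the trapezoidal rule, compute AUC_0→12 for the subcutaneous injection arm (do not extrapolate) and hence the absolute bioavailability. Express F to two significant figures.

F = 0.19

Trapezoidal AUC_0→12 (subcutaneous injection):
  [0→1]: (0.00+34.37)/2 × 1 = 17.185
  [1→7]: (34.37+7.46)/2 × 6 = 125.49
  [7→7.5]: (7.46+6.41)/2 × 0.5 = 3.4675
  [7.5→9.5]: (6.41+3.49)/2 × 2 = 9.9
  [9.5→10.5]: (3.49+2.57)/2 × 1 = 3.03
  [10.5→12]: (2.57+1.63)/2 × 1.5 = 3.15
  Sum = 162.2225 µg/mL·hr
F = (AUC_ev/D_ev)/(AUC_iv/D_iv) = (162.2225/400)/(211/100) = 0.40555625/2.11 = 0.1922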